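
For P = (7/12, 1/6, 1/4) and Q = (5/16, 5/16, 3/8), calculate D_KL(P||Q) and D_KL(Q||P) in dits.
D_KL(P||Q) = 0.0686, D_KL(Q||P) = 0.0666

KL divergence is not symmetric: D_KL(P||Q) ≠ D_KL(Q||P) in general.

D_KL(P||Q) = 0.0686 dits
D_KL(Q||P) = 0.0666 dits

No, they are not equal!

This asymmetry is why KL divergence is not a true distance metric.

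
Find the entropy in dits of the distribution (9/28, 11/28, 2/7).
0.4733 dits

Shannon entropy is H(X) = -Σ p(x) log p(x).

For P = (9/28, 11/28, 2/7):
H = -9/28 × log_10(9/28) -11/28 × log_10(11/28) -2/7 × log_10(2/7)
H = 0.4733 dits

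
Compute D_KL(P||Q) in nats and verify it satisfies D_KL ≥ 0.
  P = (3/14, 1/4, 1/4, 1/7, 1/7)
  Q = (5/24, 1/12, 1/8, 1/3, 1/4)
0.2530 nats

KL divergence satisfies the Gibbs inequality: D_KL(P||Q) ≥ 0 for all distributions P, Q.

D_KL(P||Q) = Σ p(x) log(p(x)/q(x))
Term by term:
  x=0: 3/14 × log_e[(3/14)/(5/24)] = 0.0060
  x=1: 1/4 × log_e[(1/4)/(1/12)] = 0.2747
  x=2: 1/4 × log_e[(1/4)/(1/8)] = 0.1733
  x=3: 1/7 × log_e[(1/7)/(1/3)] = -0.1210
  x=4: 1/7 × log_e[(1/7)/(1/4)] = -0.0799
D_KL(P||Q) = 0.2530 nats

D_KL(P||Q) = 0.2530 ≥ 0 ✓

This non-negativity is a fundamental property: relative entropy cannot be negative because it measures how different Q is from P.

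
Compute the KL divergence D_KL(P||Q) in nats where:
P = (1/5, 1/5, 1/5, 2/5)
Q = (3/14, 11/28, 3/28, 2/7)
0.1106 nats

KL divergence: D_KL(P||Q) = Σ p(x) log(p(x)/q(x))

Computing term by term:
  x=0: 1/5 × log_e[(1/5)/(3/14)] = 1/5 × -0.0690 = -0.0138
  x=1: 1/5 × log_e[(1/5)/(11/28)] = 1/5 × -0.6751 = -0.1350
  x=2: 1/5 × log_e[(1/5)/(3/28)] = 1/5 × 0.6242 = 0.1248
  x=3: 2/5 × log_e[(2/5)/(2/7)] = 2/5 × 0.3365 = 0.1346

D_KL(P||Q) = 0.1106 nats

Note: KL divergence is always non-negative and equals 0 iff P = Q.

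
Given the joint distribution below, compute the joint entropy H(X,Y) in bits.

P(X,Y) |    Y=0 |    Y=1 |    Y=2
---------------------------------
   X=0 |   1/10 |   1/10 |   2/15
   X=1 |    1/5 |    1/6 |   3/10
2.4683 bits

Joint entropy is H(X,Y) = -Σ_{x,y} p(x,y) log p(x,y).

Summing over all non-zero entries:
H(X,Y) = -[1/10·log_2(1/10) + 1/10·log_2(1/10) + 2/15·log_2(2/15) + 1/5·log_2(1/5) + 1/6·log_2(1/6) + 3/10·log_2(3/10)]
H(X,Y) = 2.4683 bits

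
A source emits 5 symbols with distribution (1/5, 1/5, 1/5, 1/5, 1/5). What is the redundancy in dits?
0.0000 dits

Redundancy measures how far a source is from maximum entropy:
R = H_max - H(X)

Maximum entropy for 5 symbols: H_max = log_10(5) = 0.6990 dits
Actual entropy: H(X) = 0.6990 dits
Redundancy: R = 0.6990 - 0.6990 = 0.0000 dits

This redundancy represents potential for compression: the source could be compressed by 0.0000 dits per symbol.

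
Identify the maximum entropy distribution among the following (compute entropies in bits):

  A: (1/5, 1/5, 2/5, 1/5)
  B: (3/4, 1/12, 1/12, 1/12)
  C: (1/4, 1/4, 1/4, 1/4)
C

For a discrete distribution over n outcomes, entropy is maximized by the uniform distribution.

Computing entropies:
H(A) = 1.9219 bits
H(B) = 1.2075 bits
H(C) = 2.0000 bits

The uniform distribution (where all probabilities equal 1/4) achieves the maximum entropy of log_2(4) = 2.0000 bits.

Distribution C has the highest entropy.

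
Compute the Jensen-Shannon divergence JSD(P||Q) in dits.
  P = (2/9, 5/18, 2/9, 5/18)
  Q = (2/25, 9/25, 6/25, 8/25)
0.0091 dits

Jensen-Shannon divergence is:
JSD(P||Q) = 0.5 × D_KL(P||M) + 0.5 × D_KL(Q||M)
where M = 0.5 × (P + Q) is the mixture distribution.

M = 0.5 × (2/9, 5/18, 2/9, 5/18) + 0.5 × (2/25, 9/25, 6/25, 8/25) = (0.151111, 0.318889, 0.231111, 0.298889)

D_KL(P||M) = 0.0079 dits
D_KL(Q||M) = 0.0103 dits

JSD(P||Q) = 0.5 × 0.0079 + 0.5 × 0.0103 = 0.0091 dits

Unlike KL divergence, JSD is symmetric and bounded: 0 ≤ JSD ≤ log(2).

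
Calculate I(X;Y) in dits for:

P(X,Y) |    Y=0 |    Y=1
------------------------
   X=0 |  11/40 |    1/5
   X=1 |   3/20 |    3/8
0.0193 dits

Mutual information: I(X;Y) = H(X) + H(Y) - H(X,Y)

Marginals:
P(X) = (19/40, 21/40), H(X) = 0.3005 dits
P(Y) = (17/40, 23/40), H(Y) = 0.2961 dits

Joint entropy: H(X,Y) = 0.5773 dits

I(X;Y) = 0.3005 + 0.2961 - 0.5773 = 0.0193 dits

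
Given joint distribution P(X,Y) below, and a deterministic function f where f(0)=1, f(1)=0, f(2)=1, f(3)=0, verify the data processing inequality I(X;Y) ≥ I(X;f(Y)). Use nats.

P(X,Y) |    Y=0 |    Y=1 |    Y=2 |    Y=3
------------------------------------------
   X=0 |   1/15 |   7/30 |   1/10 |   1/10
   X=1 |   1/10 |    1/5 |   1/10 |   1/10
I(X;Y) = 0.0046, I(X;f(Y)) = 0.0024, inequality holds: 0.0046 ≥ 0.0024

Data Processing Inequality: For any Markov chain X → Y → Z, we have I(X;Y) ≥ I(X;Z).

Here Z = f(Y) is a deterministic function of Y, forming X → Y → Z.

Original I(X;Y) = 0.0046 nats

After applying f:
P(X,Z) where Z=f(Y):
- P(X,Z=0) = P(X,Y=1) + P(X,Y=3)
- P(X,Z=1) = P(X,Y=0) + P(X,Y=2)

I(X;Z) = I(X;f(Y)) = 0.0024 nats

Verification: 0.0046 ≥ 0.0024 ✓

Information cannot be created by processing; the function f can only lose information about X.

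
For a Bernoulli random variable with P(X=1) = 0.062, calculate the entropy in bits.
0.3353 bits

The binary entropy function is:
H(p) = -p log(p) - (1-p) log(1-p)

H(0.062) = -0.062 × log_2(0.062) - 0.938 × log_2(0.938)
H(0.062) = 0.3353 bits

Note: Binary entropy is maximized at p=0.5 (H=1 bit) and minimized at p=0 or p=1 (H=0).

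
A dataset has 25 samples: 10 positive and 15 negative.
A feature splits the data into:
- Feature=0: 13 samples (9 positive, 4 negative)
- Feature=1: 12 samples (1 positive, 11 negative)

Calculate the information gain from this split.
0.3093 bits

Information Gain = H(Y) - H(Y|Feature)

Before split:
P(positive) = 10/25 = 0.4000
H(Y) = 0.9710 bits

After split:
Feature=0: H = 0.8905 bits (weight = 13/25)
Feature=1: H = 0.4138 bits (weight = 12/25)
H(Y|Feature) = (13/25)×0.8905 + (12/25)×0.4138 = 0.6617 bits

Information Gain = 0.9710 - 0.6617 = 0.3093 bits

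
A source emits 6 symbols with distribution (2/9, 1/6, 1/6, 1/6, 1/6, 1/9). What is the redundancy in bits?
0.0272 bits

Redundancy measures how far a source is from maximum entropy:
R = H_max - H(X)

Maximum entropy for 6 symbols: H_max = log_2(6) = 2.5850 bits
Actual entropy: H(X) = 2.5577 bits
Redundancy: R = 2.5850 - 2.5577 = 0.0272 bits

This redundancy represents potential for compression: the source could be compressed by 0.0272 bits per symbol.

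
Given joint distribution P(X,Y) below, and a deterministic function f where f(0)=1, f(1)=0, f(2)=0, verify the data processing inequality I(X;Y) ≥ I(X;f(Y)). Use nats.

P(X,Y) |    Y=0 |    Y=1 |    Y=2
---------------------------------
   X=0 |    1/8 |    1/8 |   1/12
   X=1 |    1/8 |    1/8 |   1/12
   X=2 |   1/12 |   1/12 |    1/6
I(X;Y) = 0.0306, I(X;f(Y)) = 0.0080, inequality holds: 0.0306 ≥ 0.0080

Data Processing Inequality: For any Markov chain X → Y → Z, we have I(X;Y) ≥ I(X;Z).

Here Z = f(Y) is a deterministic function of Y, forming X → Y → Z.

Original I(X;Y) = 0.0306 nats

After applying f:
P(X,Z) where Z=f(Y):
- P(X,Z=0) = P(X,Y=1) + P(X,Y=2)
- P(X,Z=1) = P(X,Y=0)

I(X;Z) = I(X;f(Y)) = 0.0080 nats

Verification: 0.0306 ≥ 0.0080 ✓

Information cannot be created by processing; the function f can only lose information about X.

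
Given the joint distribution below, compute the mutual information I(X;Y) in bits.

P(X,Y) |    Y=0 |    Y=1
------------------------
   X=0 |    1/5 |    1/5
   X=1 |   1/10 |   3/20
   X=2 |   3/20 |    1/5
0.0052 bits

Mutual information: I(X;Y) = H(X) + H(Y) - H(X,Y)

Marginals:
P(X) = (2/5, 1/4, 7/20), H(X) = 1.5589 bits
P(Y) = (9/20, 11/20), H(Y) = 0.9928 bits

Joint entropy: H(X,Y) = 2.5464 bits

I(X;Y) = 1.5589 + 0.9928 - 2.5464 = 0.0052 bits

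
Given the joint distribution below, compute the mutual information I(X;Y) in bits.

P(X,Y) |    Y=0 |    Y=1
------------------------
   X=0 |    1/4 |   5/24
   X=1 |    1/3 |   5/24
0.0036 bits

Mutual information: I(X;Y) = H(X) + H(Y) - H(X,Y)

Marginals:
P(X) = (11/24, 13/24), H(X) = 0.9950 bits
P(Y) = (7/12, 5/12), H(Y) = 0.9799 bits

Joint entropy: H(X,Y) = 1.9713 bits

I(X;Y) = 0.9950 + 0.9799 - 1.9713 = 0.0036 bits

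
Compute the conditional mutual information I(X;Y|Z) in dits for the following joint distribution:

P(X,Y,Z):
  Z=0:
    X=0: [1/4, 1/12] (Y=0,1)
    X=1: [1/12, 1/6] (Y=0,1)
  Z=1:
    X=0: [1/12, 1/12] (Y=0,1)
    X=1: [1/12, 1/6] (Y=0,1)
0.0250 dits

Conditional mutual information: I(X;Y|Z) = H(X|Z) + H(Y|Z) - H(X,Y|Z)

H(Z) = 0.2950
H(X,Z) = 0.5898 → H(X|Z) = 0.2948
H(Y,Z) = 0.5898 → H(Y|Z) = 0.2948
H(X,Y,Z) = 0.8596 → H(X,Y|Z) = 0.5646

I(X;Y|Z) = 0.2948 + 0.2948 - 0.5646 = 0.0250 dits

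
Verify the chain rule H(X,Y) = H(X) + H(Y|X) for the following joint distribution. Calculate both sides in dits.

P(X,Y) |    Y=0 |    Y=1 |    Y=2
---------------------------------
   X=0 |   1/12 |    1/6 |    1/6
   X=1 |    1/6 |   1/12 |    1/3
H(X,Y) = 0.7280, H(X) = 0.2950, H(Y|X) = 0.4330 (all in dits)

Chain rule: H(X,Y) = H(X) + H(Y|X)

Left side — joint entropy directly:
H(X,Y) = -Σ p(x,y) log p(x,y) = 0.7280 dits

Right side — compute H(Y|X) from the conditional distributions:
P(X) = (5/12, 7/12), so H(X) = 0.2950 dits
H(Y|X) = Σ_x P(X=x) · H(Y|X=x):
  P(Y|X=0) = (1/5, 2/5, 2/5), H(Y|X=0) = 0.4581, weight P(X=0) = 5/12
  P(Y|X=1) = (2/7, 1/7, 4/7), H(Y|X=1) = 0.4151, weight P(X=1) = 7/12
H(Y|X) = 0.4330 dits

H(X) + H(Y|X) = 0.2950 + 0.4330 = 0.7280 dits

Both sides equal 0.7280 dits. ✓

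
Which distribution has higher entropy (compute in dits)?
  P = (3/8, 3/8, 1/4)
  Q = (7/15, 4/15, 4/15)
P

Computing entropies in dits:
H(P) = 0.4700
H(Q) = 0.4606

Distribution P has higher entropy.

Intuition: The distribution closer to uniform (more spread out) has higher entropy.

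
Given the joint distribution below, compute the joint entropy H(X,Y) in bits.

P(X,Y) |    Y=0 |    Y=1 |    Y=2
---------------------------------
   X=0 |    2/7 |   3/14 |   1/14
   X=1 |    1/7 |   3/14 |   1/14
2.4138 bits

Joint entropy is H(X,Y) = -Σ_{x,y} p(x,y) log p(x,y).

Summing over all non-zero entries:
H(X,Y) = -[2/7·log_2(2/7) + 3/14·log_2(3/14) + 1/14·log_2(1/14) + 1/7·log_2(1/7) + 3/14·log_2(3/14) + 1/14·log_2(1/14)]
H(X,Y) = 2.4138 bits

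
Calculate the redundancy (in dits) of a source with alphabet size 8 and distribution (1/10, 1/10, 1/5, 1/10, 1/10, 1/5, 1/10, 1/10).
0.0235 dits

Redundancy measures how far a source is from maximum entropy:
R = H_max - H(X)

Maximum entropy for 8 symbols: H_max = log_10(8) = 0.9031 dits
Actual entropy: H(X) = 0.8796 dits
Redundancy: R = 0.9031 - 0.8796 = 0.0235 dits

This redundancy represents potential for compression: the source could be compressed by 0.0235 dits per symbol.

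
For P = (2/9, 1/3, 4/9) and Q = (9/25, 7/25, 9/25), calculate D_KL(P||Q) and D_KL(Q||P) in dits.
D_KL(P||Q) = 0.0194, D_KL(Q||P) = 0.0213

KL divergence is not symmetric: D_KL(P||Q) ≠ D_KL(Q||P) in general.

D_KL(P||Q) = 0.0194 dits
D_KL(Q||P) = 0.0213 dits

No, they are not equal!

This asymmetry is why KL divergence is not a true distance metric.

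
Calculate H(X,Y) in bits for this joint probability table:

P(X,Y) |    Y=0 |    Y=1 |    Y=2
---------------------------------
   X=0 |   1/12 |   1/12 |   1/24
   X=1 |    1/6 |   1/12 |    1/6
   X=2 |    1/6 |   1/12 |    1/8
3.0535 bits

Joint entropy is H(X,Y) = -Σ_{x,y} p(x,y) log p(x,y).

Summing over all non-zero entries:
H(X,Y) = -[1/12·log_2(1/12) + 1/12·log_2(1/12) + 1/24·log_2(1/24) + 1/6·log_2(1/6) + 1/12·log_2(1/12) + 1/6·log_2(1/6) + 1/6·log_2(1/6) + 1/12·log_2(1/12) + 1/8·log_2(1/8)]
H(X,Y) = 3.0535 bits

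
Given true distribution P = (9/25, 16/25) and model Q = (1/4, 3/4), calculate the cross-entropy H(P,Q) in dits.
0.2967 dits

Cross-entropy: H(P,Q) = -Σ p(x) log q(x)

Alternatively: H(P,Q) = H(P) + D_KL(P||Q)
H(P) = 0.2838 dits
D_KL(P||Q) = 0.0129 dits

H(P,Q) = 0.2838 + 0.0129 = 0.2967 dits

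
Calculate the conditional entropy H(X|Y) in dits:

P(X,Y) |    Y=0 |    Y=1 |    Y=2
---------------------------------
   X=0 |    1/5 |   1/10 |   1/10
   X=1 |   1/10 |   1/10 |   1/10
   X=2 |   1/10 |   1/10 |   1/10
0.4669 dits

Using the chain rule: H(X|Y) = H(X,Y) - H(Y)

First, compute H(X,Y) = 0.9398 dits

Marginal P(Y) = (2/5, 3/10, 3/10)
H(Y) = 0.4729 dits

H(X|Y) = H(X,Y) - H(Y) = 0.9398 - 0.4729 = 0.4669 dits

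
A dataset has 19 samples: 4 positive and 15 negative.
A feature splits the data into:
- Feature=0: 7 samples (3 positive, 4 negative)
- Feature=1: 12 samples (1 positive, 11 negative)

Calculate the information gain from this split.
0.1182 bits

Information Gain = H(Y) - H(Y|Feature)

Before split:
P(positive) = 4/19 = 0.2105
H(Y) = 0.7425 bits

After split:
Feature=0: H = 0.9852 bits (weight = 7/19)
Feature=1: H = 0.4138 bits (weight = 12/19)
H(Y|Feature) = (7/19)×0.9852 + (12/19)×0.4138 = 0.6243 bits

Information Gain = 0.7425 - 0.6243 = 0.1182 bits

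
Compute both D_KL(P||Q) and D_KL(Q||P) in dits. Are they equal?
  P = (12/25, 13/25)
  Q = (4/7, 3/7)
D_KL(P||Q) = 0.0073, D_KL(Q||P) = 0.0073

KL divergence is not symmetric: D_KL(P||Q) ≠ D_KL(Q||P) in general.

D_KL(P||Q) = 0.0073 dits
D_KL(Q||P) = 0.0073 dits

In this case they happen to be equal (to 4 decimal places).

This asymmetry is why KL divergence is not a true distance metric.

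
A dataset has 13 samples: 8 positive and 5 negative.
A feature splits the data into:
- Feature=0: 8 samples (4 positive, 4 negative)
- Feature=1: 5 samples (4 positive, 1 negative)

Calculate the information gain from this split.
0.0682 bits

Information Gain = H(Y) - H(Y|Feature)

Before split:
P(positive) = 8/13 = 0.6154
H(Y) = 0.9612 bits

After split:
Feature=0: H = 1.0000 bits (weight = 8/13)
Feature=1: H = 0.7219 bits (weight = 5/13)
H(Y|Feature) = (8/13)×1.0000 + (5/13)×0.7219 = 0.8930 bits

Information Gain = 0.9612 - 0.8930 = 0.0682 bits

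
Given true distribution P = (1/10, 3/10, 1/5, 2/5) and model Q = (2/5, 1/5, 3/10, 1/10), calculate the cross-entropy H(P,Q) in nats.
1.7363 nats

Cross-entropy: H(P,Q) = -Σ p(x) log q(x)

Alternatively: H(P,Q) = H(P) + D_KL(P||Q)
H(P) = 1.2799 nats
D_KL(P||Q) = 0.4564 nats

H(P,Q) = 1.2799 + 0.4564 = 1.7363 nats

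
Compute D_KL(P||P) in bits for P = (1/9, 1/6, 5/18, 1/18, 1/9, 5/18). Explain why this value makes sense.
0.0000 bits

KL divergence satisfies the Gibbs inequality: D_KL(P||Q) ≥ 0 for all distributions P, Q.

D_KL(P||Q) = Σ p(x) log(p(x)/q(x))
Each term is p(x) × log_2(p(x)/p(x)) = p(x) × log_2(1) = 0, so the sum is 0.
D_KL(P||Q) = 0.0000 bits

When P = Q, the KL divergence is exactly 0, as there is no 'divergence' between identical distributions.

This non-negativity is a fundamental property: relative entropy cannot be negative because it measures how different Q is from P.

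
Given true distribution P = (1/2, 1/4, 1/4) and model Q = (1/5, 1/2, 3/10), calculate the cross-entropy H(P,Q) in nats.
1.2790 nats

Cross-entropy: H(P,Q) = -Σ p(x) log q(x)

Alternatively: H(P,Q) = H(P) + D_KL(P||Q)
H(P) = 1.0397 nats
D_KL(P||Q) = 0.2393 nats

H(P,Q) = 1.0397 + 0.2393 = 1.2790 nats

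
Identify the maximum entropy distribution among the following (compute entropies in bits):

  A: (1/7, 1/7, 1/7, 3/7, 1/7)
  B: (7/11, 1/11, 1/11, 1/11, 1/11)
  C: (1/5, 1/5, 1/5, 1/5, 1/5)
C

For a discrete distribution over n outcomes, entropy is maximized by the uniform distribution.

Computing entropies:
H(A) = 2.1281 bits
H(B) = 1.6729 bits
H(C) = 2.3219 bits

The uniform distribution (where all probabilities equal 1/5) achieves the maximum entropy of log_2(5) = 2.3219 bits.

Distribution C has the highest entropy.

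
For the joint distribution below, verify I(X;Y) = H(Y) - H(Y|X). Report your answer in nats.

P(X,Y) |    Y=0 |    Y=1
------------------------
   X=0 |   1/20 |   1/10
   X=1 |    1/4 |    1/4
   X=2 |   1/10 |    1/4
I(X;Y) = 0.0216 nats

Mutual information has multiple equivalent forms:
- I(X;Y) = H(X) - H(X|Y)
- I(X;Y) = H(Y) - H(Y|X)
- I(X;Y) = H(X) + H(Y) - H(X,Y)

Computing all quantities:
H(X) = 0.9986, H(Y) = 0.6730, H(X,Y) = 1.6500
H(X|Y) = 0.9770, H(Y|X) = 0.6514

Verification:
H(X) - H(X|Y) = 0.9986 - 0.9770 = 0.0216
H(Y) - H(Y|X) = 0.6730 - 0.6514 = 0.0216
H(X) + H(Y) - H(X,Y) = 0.9986 + 0.6730 - 1.6500 = 0.0216

All forms give I(X;Y) = 0.0216 nats. ✓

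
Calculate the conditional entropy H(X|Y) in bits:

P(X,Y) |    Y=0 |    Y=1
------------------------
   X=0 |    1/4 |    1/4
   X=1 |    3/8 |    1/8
0.9512 bits

Using the chain rule: H(X|Y) = H(X,Y) - H(Y)

First, compute H(X,Y) = 1.9056 bits

Marginal P(Y) = (5/8, 3/8)
H(Y) = 0.9544 bits

H(X|Y) = H(X,Y) - H(Y) = 1.9056 - 0.9544 = 0.9512 bits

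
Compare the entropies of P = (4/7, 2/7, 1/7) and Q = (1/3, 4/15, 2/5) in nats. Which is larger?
Q

Computing entropies in nats:
H(P) = 0.9557
H(Q) = 1.0852

Distribution Q has higher entropy.

Intuition: The distribution closer to uniform (more spread out) has higher entropy.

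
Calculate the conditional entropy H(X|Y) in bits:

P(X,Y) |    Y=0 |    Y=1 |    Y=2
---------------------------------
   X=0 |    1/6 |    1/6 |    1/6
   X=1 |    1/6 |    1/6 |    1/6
1.0000 bits

Using the chain rule: H(X|Y) = H(X,Y) - H(Y)

First, compute H(X,Y) = 2.5850 bits

Marginal P(Y) = (1/3, 1/3, 1/3)
H(Y) = 1.5850 bits

H(X|Y) = H(X,Y) - H(Y) = 2.5850 - 1.5850 = 1.0000 bits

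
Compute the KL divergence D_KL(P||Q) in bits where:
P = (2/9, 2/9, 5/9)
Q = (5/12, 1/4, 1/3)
0.1701 bits

KL divergence: D_KL(P||Q) = Σ p(x) log(p(x)/q(x))

Computing term by term:
  x=0: 2/9 × log_2[(2/9)/(5/12)] = 2/9 × -0.9069 = -0.2015
  x=1: 2/9 × log_2[(2/9)/(1/4)] = 2/9 × -0.1699 = -0.0378
  x=2: 5/9 × log_2[(5/9)/(1/3)] = 5/9 × 0.7370 = 0.4094

D_KL(P||Q) = 0.1701 bits

Note: KL divergence is always non-negative and equals 0 iff P = Q.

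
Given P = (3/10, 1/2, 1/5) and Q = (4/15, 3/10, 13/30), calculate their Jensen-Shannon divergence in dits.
0.0153 dits

Jensen-Shannon divergence is:
JSD(P||Q) = 0.5 × D_KL(P||M) + 0.5 × D_KL(Q||M)
where M = 0.5 × (P + Q) is the mixture distribution.

M = 0.5 × (3/10, 1/2, 1/5) + 0.5 × (4/15, 3/10, 13/30) = (0.283333, 2/5, 0.316667)

D_KL(P||M) = 0.0160 dits
D_KL(Q||M) = 0.0145 dits

JSD(P||Q) = 0.5 × 0.0160 + 0.5 × 0.0145 = 0.0153 dits

Unlike KL divergence, JSD is symmetric and bounded: 0 ≤ JSD ≤ log(2).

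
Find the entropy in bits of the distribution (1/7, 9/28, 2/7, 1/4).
1.9438 bits

Shannon entropy is H(X) = -Σ p(x) log p(x).

For P = (1/7, 9/28, 2/7, 1/4):
H = -1/7 × log_2(1/7) -9/28 × log_2(9/28) -2/7 × log_2(2/7) -1/4 × log_2(1/4)
H = 1.9438 bits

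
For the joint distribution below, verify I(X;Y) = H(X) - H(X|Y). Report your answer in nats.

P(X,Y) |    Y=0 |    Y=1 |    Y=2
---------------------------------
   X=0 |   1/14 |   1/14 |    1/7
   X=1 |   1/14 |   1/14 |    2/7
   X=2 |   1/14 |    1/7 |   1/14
I(X;Y) = 0.0687 nats

Mutual information has multiple equivalent forms:
- I(X;Y) = H(X) - H(X|Y)
- I(X;Y) = H(Y) - H(Y|X)
- I(X;Y) = H(X) + H(Y) - H(X,Y)

Computing all quantities:
H(X) = 1.0790, H(Y) = 1.0346, H(X,Y) = 2.0449
H(X|Y) = 1.0103, H(Y|X) = 0.9659

Verification:
H(X) - H(X|Y) = 1.0790 - 1.0103 = 0.0687
H(Y) - H(Y|X) = 1.0346 - 0.9659 = 0.0687
H(X) + H(Y) - H(X,Y) = 1.0790 + 1.0346 - 2.0449 = 0.0687

All forms give I(X;Y) = 0.0687 nats. ✓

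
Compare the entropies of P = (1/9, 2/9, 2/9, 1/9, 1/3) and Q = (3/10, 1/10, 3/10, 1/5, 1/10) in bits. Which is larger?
P

Computing entropies in bits:
H(P) = 2.1972
H(Q) = 2.1710

Distribution P has higher entropy.

Intuition: The distribution closer to uniform (more spread out) has higher entropy.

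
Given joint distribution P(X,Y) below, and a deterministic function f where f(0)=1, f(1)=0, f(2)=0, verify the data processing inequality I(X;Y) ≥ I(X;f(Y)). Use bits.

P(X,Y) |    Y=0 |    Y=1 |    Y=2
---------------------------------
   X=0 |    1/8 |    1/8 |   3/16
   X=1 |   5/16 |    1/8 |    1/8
I(X;Y) = 0.0577, I(X;f(Y)) = 0.0536, inequality holds: 0.0577 ≥ 0.0536

Data Processing Inequality: For any Markov chain X → Y → Z, we have I(X;Y) ≥ I(X;Z).

Here Z = f(Y) is a deterministic function of Y, forming X → Y → Z.

Original I(X;Y) = 0.0577 bits

After applying f:
P(X,Z) where Z=f(Y):
- P(X,Z=0) = P(X,Y=1) + P(X,Y=2)
- P(X,Z=1) = P(X,Y=0)

I(X;Z) = I(X;f(Y)) = 0.0536 bits

Verification: 0.0577 ≥ 0.0536 ✓

Information cannot be created by processing; the function f can only lose information about X.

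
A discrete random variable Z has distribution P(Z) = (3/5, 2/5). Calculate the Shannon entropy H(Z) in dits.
0.2923 dits

Shannon entropy is H(X) = -Σ p(x) log p(x).

For P = (3/5, 2/5):
H = -3/5 × log_10(3/5) -2/5 × log_10(2/5)
H = 0.2923 dits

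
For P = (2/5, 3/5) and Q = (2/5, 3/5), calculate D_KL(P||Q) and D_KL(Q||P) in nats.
D_KL(P||Q) = 0.0000, D_KL(Q||P) = 0.0000

KL divergence is not symmetric: D_KL(P||Q) ≠ D_KL(Q||P) in general.

D_KL(P||Q) = 0.0000 nats
D_KL(Q||P) = 0.0000 nats

In this case they happen to be equal (to 4 decimal places).

This asymmetry is why KL divergence is not a true distance metric.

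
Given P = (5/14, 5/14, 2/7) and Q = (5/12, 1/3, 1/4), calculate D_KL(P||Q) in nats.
0.0077 nats

KL divergence: D_KL(P||Q) = Σ p(x) log(p(x)/q(x))

Computing term by term:
  x=0: 5/14 × log_e[(5/14)/(5/12)] = 5/14 × -0.1542 = -0.0551
  x=1: 5/14 × log_e[(5/14)/(1/3)] = 5/14 × 0.0690 = 0.0246
  x=2: 2/7 × log_e[(2/7)/(1/4)] = 2/7 × 0.1335 = 0.0382

D_KL(P||Q) = 0.0077 nats

Note: KL divergence is always non-negative and equals 0 iff P = Q.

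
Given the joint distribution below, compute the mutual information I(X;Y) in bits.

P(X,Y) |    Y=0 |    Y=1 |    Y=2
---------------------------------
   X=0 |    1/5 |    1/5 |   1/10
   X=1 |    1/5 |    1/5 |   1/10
0.0000 bits

Mutual information: I(X;Y) = H(X) + H(Y) - H(X,Y)

Marginals:
P(X) = (1/2, 1/2), H(X) = 1.0000 bits
P(Y) = (2/5, 2/5, 1/5), H(Y) = 1.5219 bits

Joint entropy: H(X,Y) = 2.5219 bits

I(X;Y) = 1.0000 + 1.5219 - 2.5219 = 0.0000 bits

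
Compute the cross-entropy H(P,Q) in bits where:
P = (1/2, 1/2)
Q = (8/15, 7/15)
1.0032 bits

Cross-entropy: H(P,Q) = -Σ p(x) log q(x)

Alternatively: H(P,Q) = H(P) + D_KL(P||Q)
H(P) = 1.0000 bits
D_KL(P||Q) = 0.0032 bits

H(P,Q) = 1.0000 + 0.0032 = 1.0032 bits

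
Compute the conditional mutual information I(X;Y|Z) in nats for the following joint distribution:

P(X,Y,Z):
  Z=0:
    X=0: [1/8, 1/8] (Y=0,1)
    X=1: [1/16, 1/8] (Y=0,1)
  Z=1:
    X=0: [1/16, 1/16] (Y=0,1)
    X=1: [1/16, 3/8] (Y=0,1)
0.0380 nats

Conditional mutual information: I(X;Y|Z) = H(X|Z) + H(Y|Z) - H(X,Y|Z)

H(Z) = 0.6853
H(X,Z) = 1.2820 → H(X|Z) = 0.5967
H(Y,Z) = 1.2820 → H(Y|Z) = 0.5967
H(X,Y,Z) = 1.8407 → H(X,Y|Z) = 1.1554

I(X;Y|Z) = 0.5967 + 0.5967 - 1.1554 = 0.0380 nats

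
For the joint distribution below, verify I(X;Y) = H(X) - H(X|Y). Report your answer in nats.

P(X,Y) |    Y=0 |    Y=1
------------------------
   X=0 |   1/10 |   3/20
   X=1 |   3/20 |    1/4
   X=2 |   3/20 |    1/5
I(X;Y) = 0.0011 nats

Mutual information has multiple equivalent forms:
- I(X;Y) = H(X) - H(X|Y)
- I(X;Y) = H(Y) - H(Y|X)
- I(X;Y) = H(X) + H(Y) - H(X,Y)

Computing all quantities:
H(X) = 1.0805, H(Y) = 0.6730, H(X,Y) = 1.7524
H(X|Y) = 1.0794, H(Y|X) = 0.6719

Verification:
H(X) - H(X|Y) = 1.0805 - 1.0794 = 0.0011
H(Y) - H(Y|X) = 0.6730 - 0.6719 = 0.0011
H(X) + H(Y) - H(X,Y) = 1.0805 + 0.6730 - 1.7524 = 0.0011

All forms give I(X;Y) = 0.0011 nats. ✓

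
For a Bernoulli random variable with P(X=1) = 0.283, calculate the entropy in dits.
0.2587 dits

The binary entropy function is:
H(p) = -p log(p) - (1-p) log(1-p)

H(0.283) = -0.283 × log_10(0.283) - 0.717 × log_10(0.717)
H(0.283) = 0.2587 dits

Note: Binary entropy is maximized at p=0.5 (H=1 bit) and minimized at p=0 or p=1 (H=0).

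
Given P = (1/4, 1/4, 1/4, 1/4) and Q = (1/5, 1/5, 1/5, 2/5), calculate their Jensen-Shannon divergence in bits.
0.0186 bits

Jensen-Shannon divergence is:
JSD(P||Q) = 0.5 × D_KL(P||M) + 0.5 × D_KL(Q||M)
where M = 0.5 × (P + Q) is the mixture distribution.

M = 0.5 × (1/4, 1/4, 1/4, 1/4) + 0.5 × (1/5, 1/5, 1/5, 2/5) = (9/40, 9/40, 9/40, 13/40)

D_KL(P||M) = 0.0194 bits
D_KL(Q||M) = 0.0179 bits

JSD(P||Q) = 0.5 × 0.0194 + 0.5 × 0.0179 = 0.0186 bits

Unlike KL divergence, JSD is symmetric and bounded: 0 ≤ JSD ≤ log(2).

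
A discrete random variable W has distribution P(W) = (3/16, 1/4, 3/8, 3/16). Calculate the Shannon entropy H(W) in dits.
0.5829 dits

Shannon entropy is H(X) = -Σ p(x) log p(x).

For P = (3/16, 1/4, 3/8, 3/16):
H = -3/16 × log_10(3/16) -1/4 × log_10(1/4) -3/8 × log_10(3/8) -3/16 × log_10(3/16)
H = 0.5829 dits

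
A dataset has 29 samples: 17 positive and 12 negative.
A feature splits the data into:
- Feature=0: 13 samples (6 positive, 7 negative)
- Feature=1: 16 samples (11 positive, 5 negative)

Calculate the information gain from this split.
0.0377 bits

Information Gain = H(Y) - H(Y|Feature)

Before split:
P(positive) = 17/29 = 0.5862
H(Y) = 0.9784 bits

After split:
Feature=0: H = 0.9957 bits (weight = 13/29)
Feature=1: H = 0.8960 bits (weight = 16/29)
H(Y|Feature) = (13/29)×0.9957 + (16/29)×0.8960 = 0.9407 bits

Information Gain = 0.9784 - 0.9407 = 0.0377 bits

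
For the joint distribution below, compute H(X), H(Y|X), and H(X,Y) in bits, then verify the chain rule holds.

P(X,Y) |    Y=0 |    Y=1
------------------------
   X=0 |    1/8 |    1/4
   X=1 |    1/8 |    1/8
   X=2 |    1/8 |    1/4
H(X,Y) = 2.5000, H(X) = 1.5613, H(Y|X) = 0.9387 (all in bits)

Chain rule: H(X,Y) = H(X) + H(Y|X)

Left side — joint entropy directly:
H(X,Y) = -Σ p(x,y) log p(x,y) = 2.5000 bits

Right side — compute H(Y|X) from the conditional distributions:
P(X) = (3/8, 1/4, 3/8), so H(X) = 1.5613 bits
H(Y|X) = Σ_x P(X=x) · H(Y|X=x):
  P(Y|X=0) = (1/3, 2/3), H(Y|X=0) = 0.9183, weight P(X=0) = 3/8
  P(Y|X=1) = (1/2, 1/2), H(Y|X=1) = 1.0000, weight P(X=1) = 1/4
  P(Y|X=2) = (1/3, 2/3), H(Y|X=2) = 0.9183, weight P(X=2) = 3/8
H(Y|X) = 0.9387 bits

H(X) + H(Y|X) = 1.5613 + 0.9387 = 2.5000 bits

Both sides equal 2.5000 bits. ✓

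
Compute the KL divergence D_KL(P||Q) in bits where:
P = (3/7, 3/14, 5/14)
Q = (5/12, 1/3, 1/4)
0.0646 bits

KL divergence: D_KL(P||Q) = Σ p(x) log(p(x)/q(x))

Computing term by term:
  x=0: 3/7 × log_2[(3/7)/(5/12)] = 3/7 × 0.0406 = 0.0174
  x=1: 3/14 × log_2[(3/14)/(1/3)] = 3/14 × -0.6374 = -0.1366
  x=2: 5/14 × log_2[(5/14)/(1/4)] = 5/14 × 0.5146 = 0.1838

D_KL(P||Q) = 0.0646 bits

Note: KL divergence is always non-negative and equals 0 iff P = Q.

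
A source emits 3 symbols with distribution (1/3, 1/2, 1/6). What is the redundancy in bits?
0.1258 bits

Redundancy measures how far a source is from maximum entropy:
R = H_max - H(X)

Maximum entropy for 3 symbols: H_max = log_2(3) = 1.5850 bits
Actual entropy: H(X) = 1.4591 bits
Redundancy: R = 1.5850 - 1.4591 = 0.1258 bits

This redundancy represents potential for compression: the source could be compressed by 0.1258 bits per symbol.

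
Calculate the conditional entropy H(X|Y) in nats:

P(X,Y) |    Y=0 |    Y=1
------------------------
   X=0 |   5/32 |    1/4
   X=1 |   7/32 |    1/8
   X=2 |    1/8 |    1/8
1.0557 nats

Using the chain rule: H(X|Y) = H(X,Y) - H(Y)

First, compute H(X,Y) = 1.7489 nats

Marginal P(Y) = (1/2, 1/2)
H(Y) = 0.6931 nats

H(X|Y) = H(X,Y) - H(Y) = 1.7489 - 0.6931 = 1.0557 nats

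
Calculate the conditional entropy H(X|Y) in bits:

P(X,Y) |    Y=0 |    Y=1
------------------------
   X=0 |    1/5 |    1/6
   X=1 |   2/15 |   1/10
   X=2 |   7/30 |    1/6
1.5486 bits

Using the chain rule: H(X|Y) = H(X,Y) - H(Y)

First, compute H(X,Y) = 2.5357 bits

Marginal P(Y) = (17/30, 13/30)
H(Y) = 0.9871 bits

H(X|Y) = H(X,Y) - H(Y) = 2.5357 - 0.9871 = 1.5486 bits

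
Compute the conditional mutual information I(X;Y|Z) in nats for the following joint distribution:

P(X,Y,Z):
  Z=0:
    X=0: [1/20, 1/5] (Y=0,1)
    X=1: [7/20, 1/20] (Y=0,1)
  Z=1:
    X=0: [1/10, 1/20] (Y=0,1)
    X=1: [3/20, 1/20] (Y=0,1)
0.1587 nats

Conditional mutual information: I(X;Y|Z) = H(X|Z) + H(Y|Z) - H(X,Y|Z)

H(Z) = 0.6474
H(X,Z) = 1.3195 → H(X|Z) = 0.6721
H(Y,Z) = 1.2899 → H(Y|Z) = 0.6425
H(X,Y,Z) = 1.8033 → H(X,Y|Z) = 1.1559

I(X;Y|Z) = 0.6721 + 0.6425 - 1.1559 = 0.1587 nats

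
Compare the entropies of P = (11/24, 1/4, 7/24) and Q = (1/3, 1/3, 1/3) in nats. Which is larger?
Q

Computing entropies in nats:
H(P) = 1.0635
H(Q) = 1.0986

Distribution Q has higher entropy.

Intuition: The distribution closer to uniform (more spread out) has higher entropy.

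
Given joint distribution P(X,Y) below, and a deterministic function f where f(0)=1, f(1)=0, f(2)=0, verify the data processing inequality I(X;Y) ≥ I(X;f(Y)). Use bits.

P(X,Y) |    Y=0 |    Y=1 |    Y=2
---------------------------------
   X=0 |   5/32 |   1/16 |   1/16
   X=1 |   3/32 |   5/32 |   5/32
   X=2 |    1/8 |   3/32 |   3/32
I(X;Y) = 0.0557, I(X;f(Y)) = 0.0557, inequality holds: 0.0557 ≥ 0.0557

Data Processing Inequality: For any Markov chain X → Y → Z, we have I(X;Y) ≥ I(X;Z).

Here Z = f(Y) is a deterministic function of Y, forming X → Y → Z.

Original I(X;Y) = 0.0557 bits

After applying f:
P(X,Z) where Z=f(Y):
- P(X,Z=0) = P(X,Y=1) + P(X,Y=2)
- P(X,Z=1) = P(X,Y=0)

I(X;Z) = I(X;f(Y)) = 0.0557 bits

Verification: 0.0557 ≥ 0.0557 ✓

Information cannot be created by processing; the function f can only lose information about X.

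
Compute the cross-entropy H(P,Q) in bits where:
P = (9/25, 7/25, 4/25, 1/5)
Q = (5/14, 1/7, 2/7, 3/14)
2.0545 bits

Cross-entropy: H(P,Q) = -Σ p(x) log q(x)

Alternatively: H(P,Q) = H(P) + D_KL(P||Q)
H(P) = 1.9322 bits
D_KL(P||Q) = 0.1222 bits

H(P,Q) = 1.9322 + 0.1222 = 2.0545 bits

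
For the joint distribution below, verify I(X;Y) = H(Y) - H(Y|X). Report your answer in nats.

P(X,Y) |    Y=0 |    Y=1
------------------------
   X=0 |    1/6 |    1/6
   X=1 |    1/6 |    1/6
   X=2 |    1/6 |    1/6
I(X;Y) = 0.0000 nats

Mutual information has multiple equivalent forms:
- I(X;Y) = H(X) - H(X|Y)
- I(X;Y) = H(Y) - H(Y|X)
- I(X;Y) = H(X) + H(Y) - H(X,Y)

Computing all quantities:
H(X) = 1.0986, H(Y) = 0.6931, H(X,Y) = 1.7918
H(X|Y) = 1.0986, H(Y|X) = 0.6931

Verification:
H(X) - H(X|Y) = 1.0986 - 1.0986 = 0.0000
H(Y) - H(Y|X) = 0.6931 - 0.6931 = 0.0000
H(X) + H(Y) - H(X,Y) = 1.0986 + 0.6931 - 1.7918 = 0.0000

All forms give I(X;Y) = 0.0000 nats. ✓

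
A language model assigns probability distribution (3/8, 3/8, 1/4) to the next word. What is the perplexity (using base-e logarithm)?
2.9512

Perplexity is e^H (or exp(H) for natural log).

First, H = -Σ p log p = 1.0822 nats
Perplexity = e^1.0822 = 2.9512

Interpretation: The model's uncertainty is equivalent to choosing uniformly among 3.0 options.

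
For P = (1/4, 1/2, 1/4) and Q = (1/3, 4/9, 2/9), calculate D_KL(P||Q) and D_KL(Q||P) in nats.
D_KL(P||Q) = 0.0164, D_KL(Q||P) = 0.0174

KL divergence is not symmetric: D_KL(P||Q) ≠ D_KL(Q||P) in general.

D_KL(P||Q) = 0.0164 nats
D_KL(Q||P) = 0.0174 nats

No, they are not equal!

This asymmetry is why KL divergence is not a true distance metric.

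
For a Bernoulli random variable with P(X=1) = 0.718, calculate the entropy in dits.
0.2583 dits

The binary entropy function is:
H(p) = -p log(p) - (1-p) log(1-p)

H(0.718) = -0.718 × log_10(0.718) - 0.282 × log_10(0.282)
H(0.718) = 0.2583 dits

Note: Binary entropy is maximized at p=0.5 (H=1 bit) and minimized at p=0 or p=1 (H=0).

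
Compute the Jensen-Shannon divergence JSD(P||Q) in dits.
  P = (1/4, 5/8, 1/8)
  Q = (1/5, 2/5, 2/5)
0.0225 dits

Jensen-Shannon divergence is:
JSD(P||Q) = 0.5 × D_KL(P||M) + 0.5 × D_KL(Q||M)
where M = 0.5 × (P + Q) is the mixture distribution.

M = 0.5 × (1/4, 5/8, 1/8) + 0.5 × (1/5, 2/5, 2/5) = (9/40, 0.5125, 0.2625)

D_KL(P||M) = 0.0250 dits
D_KL(Q||M) = 0.0199 dits

JSD(P||Q) = 0.5 × 0.0250 + 0.5 × 0.0199 = 0.0225 dits

Unlike KL divergence, JSD is symmetric and bounded: 0 ≤ JSD ≤ log(2).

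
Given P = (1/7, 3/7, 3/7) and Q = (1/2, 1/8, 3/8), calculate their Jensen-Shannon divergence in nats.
0.0974 nats

Jensen-Shannon divergence is:
JSD(P||Q) = 0.5 × D_KL(P||M) + 0.5 × D_KL(Q||M)
where M = 0.5 × (P + Q) is the mixture distribution.

M = 0.5 × (1/7, 3/7, 3/7) + 0.5 × (1/2, 1/8, 3/8) = (9/28, 0.276786, 0.401786)

D_KL(P||M) = 0.0992 nats
D_KL(Q||M) = 0.0957 nats

JSD(P||Q) = 0.5 × 0.0992 + 0.5 × 0.0957 = 0.0974 nats

Unlike KL divergence, JSD is symmetric and bounded: 0 ≤ JSD ≤ log(2).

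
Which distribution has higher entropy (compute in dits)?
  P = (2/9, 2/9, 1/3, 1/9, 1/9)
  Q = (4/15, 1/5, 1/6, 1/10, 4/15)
Q

Computing entropies in dits:
H(P) = 0.6614
H(Q) = 0.6756

Distribution Q has higher entropy.

Intuition: The distribution closer to uniform (more spread out) has higher entropy.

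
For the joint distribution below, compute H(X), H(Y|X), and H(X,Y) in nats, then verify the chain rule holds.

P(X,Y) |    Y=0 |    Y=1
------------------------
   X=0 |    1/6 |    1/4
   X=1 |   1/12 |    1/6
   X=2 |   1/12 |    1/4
H(X,Y) = 1.7046, H(X) = 1.0776, H(Y|X) = 0.6270 (all in nats)

Chain rule: H(X,Y) = H(X) + H(Y|X)

Left side — joint entropy directly:
H(X,Y) = -Σ p(x,y) log p(x,y) = 1.7046 nats

Right side — compute H(Y|X) from the conditional distributions:
P(X) = (5/12, 1/4, 1/3), so H(X) = 1.0776 nats
H(Y|X) = Σ_x P(X=x) · H(Y|X=x):
  P(Y|X=0) = (2/5, 3/5), H(Y|X=0) = 0.6730, weight P(X=0) = 5/12
  P(Y|X=1) = (1/3, 2/3), H(Y|X=1) = 0.6365, weight P(X=1) = 1/4
  P(Y|X=2) = (1/4, 3/4), H(Y|X=2) = 0.5623, weight P(X=2) = 1/3
H(Y|X) = 0.6270 nats

H(X) + H(Y|X) = 1.0776 + 0.6270 = 1.7046 nats

Both sides equal 1.7046 nats. ✓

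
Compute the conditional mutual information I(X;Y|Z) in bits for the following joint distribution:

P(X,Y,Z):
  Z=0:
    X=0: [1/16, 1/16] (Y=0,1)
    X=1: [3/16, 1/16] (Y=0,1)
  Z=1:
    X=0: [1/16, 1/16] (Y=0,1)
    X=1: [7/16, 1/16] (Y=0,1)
0.0710 bits

Conditional mutual information: I(X;Y|Z) = H(X|Z) + H(Y|Z) - H(X,Y|Z)

H(Z) = 0.9544
H(X,Z) = 1.7500 → H(X|Z) = 0.7956
H(Y,Z) = 1.7500 → H(Y|Z) = 0.7956
H(X,Y,Z) = 2.4746 → H(X,Y|Z) = 1.5202

I(X;Y|Z) = 0.7956 + 0.7956 - 1.5202 = 0.0710 bits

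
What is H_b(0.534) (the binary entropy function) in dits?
0.3000 dits

The binary entropy function is:
H(p) = -p log(p) - (1-p) log(1-p)

H(0.534) = -0.534 × log_10(0.534) - 0.466 × log_10(0.466)
H(0.534) = 0.3000 dits

Note: Binary entropy is maximized at p=0.5 (H=1 bit) and minimized at p=0 or p=1 (H=0).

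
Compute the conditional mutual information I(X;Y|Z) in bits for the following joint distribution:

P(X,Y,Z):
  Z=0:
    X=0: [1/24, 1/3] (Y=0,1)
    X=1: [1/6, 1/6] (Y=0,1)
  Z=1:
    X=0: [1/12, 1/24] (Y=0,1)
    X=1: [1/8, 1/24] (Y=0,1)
0.0988 bits

Conditional mutual information: I(X;Y|Z) = H(X|Z) + H(Y|Z) - H(X,Y|Z)

H(Z) = 0.8709
H(X,Z) = 1.8648 → H(X|Z) = 0.9939
H(Y,Z) = 1.7417 → H(Y|Z) = 0.8708
H(X,Y,Z) = 2.6368 → H(X,Y|Z) = 1.7660

I(X;Y|Z) = 0.9939 + 0.8708 - 1.7660 = 0.0988 bits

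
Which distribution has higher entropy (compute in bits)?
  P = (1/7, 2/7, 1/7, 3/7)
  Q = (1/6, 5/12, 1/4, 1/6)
Q

Computing entropies in bits:
H(P) = 1.8424
H(Q) = 1.8879

Distribution Q has higher entropy.

Intuition: The distribution closer to uniform (more spread out) has higher entropy.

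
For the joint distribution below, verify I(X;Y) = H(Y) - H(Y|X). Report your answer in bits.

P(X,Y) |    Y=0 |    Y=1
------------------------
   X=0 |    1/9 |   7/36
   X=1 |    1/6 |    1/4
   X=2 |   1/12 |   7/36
I(X;Y) = 0.0053 bits

Mutual information has multiple equivalent forms:
- I(X;Y) = H(X) - H(X|Y)
- I(X;Y) = H(Y) - H(Y|X)
- I(X;Y) = H(X) + H(Y) - H(X,Y)

Computing all quantities:
H(X) = 1.5622, H(Y) = 0.9436, H(X,Y) = 2.5006
H(X|Y) = 1.5570, H(Y|X) = 0.9383

Verification:
H(X) - H(X|Y) = 1.5622 - 1.5570 = 0.0053
H(Y) - H(Y|X) = 0.9436 - 0.9383 = 0.0053
H(X) + H(Y) - H(X,Y) = 1.5622 + 0.9436 - 2.5006 = 0.0053

All forms give I(X;Y) = 0.0053 bits. ✓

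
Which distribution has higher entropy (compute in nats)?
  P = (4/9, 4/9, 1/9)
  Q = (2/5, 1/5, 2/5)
Q

Computing entropies in nats:
H(P) = 0.9650
H(Q) = 1.0549

Distribution Q has higher entropy.

Intuition: The distribution closer to uniform (more spread out) has higher entropy.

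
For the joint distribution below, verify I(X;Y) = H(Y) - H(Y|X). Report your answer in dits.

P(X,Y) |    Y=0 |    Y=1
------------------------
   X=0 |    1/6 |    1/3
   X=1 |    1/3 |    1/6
I(X;Y) = 0.0246 dits

Mutual information has multiple equivalent forms:
- I(X;Y) = H(X) - H(X|Y)
- I(X;Y) = H(Y) - H(Y|X)
- I(X;Y) = H(X) + H(Y) - H(X,Y)

Computing all quantities:
H(X) = 0.3010, H(Y) = 0.3010, H(X,Y) = 0.5775
H(X|Y) = 0.2764, H(Y|X) = 0.2764

Verification:
H(X) - H(X|Y) = 0.3010 - 0.2764 = 0.0246
H(Y) - H(Y|X) = 0.3010 - 0.2764 = 0.0246
H(X) + H(Y) - H(X,Y) = 0.3010 + 0.3010 - 0.5775 = 0.0246

All forms give I(X;Y) = 0.0246 dits. ✓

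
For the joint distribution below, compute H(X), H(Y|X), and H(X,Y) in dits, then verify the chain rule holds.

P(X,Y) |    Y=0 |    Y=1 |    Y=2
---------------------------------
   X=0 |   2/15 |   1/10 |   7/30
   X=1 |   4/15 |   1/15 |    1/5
H(X,Y) = 0.7354, H(X) = 0.3001, H(Y|X) = 0.4354 (all in dits)

Chain rule: H(X,Y) = H(X) + H(Y|X)

Left side — joint entropy directly:
H(X,Y) = -Σ p(x,y) log p(x,y) = 0.7354 dits

Right side — compute H(Y|X) from the conditional distributions:
P(X) = (7/15, 8/15), so H(X) = 0.3001 dits
H(Y|X) = Σ_x P(X=x) · H(Y|X=x):
  P(Y|X=0) = (2/7, 3/14, 1/2), H(Y|X=0) = 0.4493, weight P(X=0) = 7/15
  P(Y|X=1) = (1/2, 1/8, 3/8), H(Y|X=1) = 0.4231, weight P(X=1) = 8/15
H(Y|X) = 0.4354 dits

H(X) + H(Y|X) = 0.3001 + 0.4354 = 0.7354 dits

Both sides equal 0.7354 dits. ✓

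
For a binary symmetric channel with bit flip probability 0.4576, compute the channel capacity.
0.0052 bits

For a binary symmetric channel (BSC) with error probability p:
Capacity C = 1 - H(p) bits per symbol

where H(p) = -p log₂(p) - (1-p) log₂(1-p) is the binary entropy function.

H(0.4576) = 0.9948 bits
C = 1 - 0.9948 = 0.0052 bits per symbol

This means we can reliably transmit up to 0.0052 bits of information per channel use.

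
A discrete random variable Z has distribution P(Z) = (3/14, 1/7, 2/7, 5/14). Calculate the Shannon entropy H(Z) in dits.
0.5792 dits

Shannon entropy is H(X) = -Σ p(x) log p(x).

For P = (3/14, 1/7, 2/7, 5/14):
H = -3/14 × log_10(3/14) -1/7 × log_10(1/7) -2/7 × log_10(2/7) -5/14 × log_10(5/14)
H = 0.5792 dits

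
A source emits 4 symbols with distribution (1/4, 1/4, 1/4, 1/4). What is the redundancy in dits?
0.0000 dits

Redundancy measures how far a source is from maximum entropy:
R = H_max - H(X)

Maximum entropy for 4 symbols: H_max = log_10(4) = 0.6021 dits
Actual entropy: H(X) = 0.6021 dits
Redundancy: R = 0.6021 - 0.6021 = 0.0000 dits

This redundancy represents potential for compression: the source could be compressed by 0.0000 dits per symbol.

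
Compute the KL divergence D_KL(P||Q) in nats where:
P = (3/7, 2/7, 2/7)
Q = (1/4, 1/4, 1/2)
0.1093 nats

KL divergence: D_KL(P||Q) = Σ p(x) log(p(x)/q(x))

Computing term by term:
  x=0: 3/7 × log_e[(3/7)/(1/4)] = 3/7 × 0.5390 = 0.2310
  x=1: 2/7 × log_e[(2/7)/(1/4)] = 2/7 × 0.1335 = 0.0382
  x=2: 2/7 × log_e[(2/7)/(1/2)] = 2/7 × -0.5596 = -0.1599

D_KL(P||Q) = 0.1093 nats

Note: KL divergence is always non-negative and equals 0 iff P = Q.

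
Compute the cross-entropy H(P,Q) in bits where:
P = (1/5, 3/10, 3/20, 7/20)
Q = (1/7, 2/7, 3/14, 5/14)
1.9569 bits

Cross-entropy: H(P,Q) = -Σ p(x) log q(x)

Alternatively: H(P,Q) = H(P) + D_KL(P||Q)
H(P) = 1.9261 bits
D_KL(P||Q) = 0.0308 bits

H(P,Q) = 1.9261 + 0.0308 = 1.9569 bits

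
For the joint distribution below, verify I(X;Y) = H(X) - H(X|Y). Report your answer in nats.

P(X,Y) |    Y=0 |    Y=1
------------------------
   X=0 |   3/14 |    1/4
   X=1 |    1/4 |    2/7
I(X;Y) = 0.0000 nats

Mutual information has multiple equivalent forms:
- I(X;Y) = H(X) - H(X|Y)
- I(X;Y) = H(Y) - H(Y|X)
- I(X;Y) = H(X) + H(Y) - H(X,Y)

Computing all quantities:
H(X) = 0.6906, H(Y) = 0.6906, H(X,Y) = 1.3812
H(X|Y) = 0.6906, H(Y|X) = 0.6906

Verification:
H(X) - H(X|Y) = 0.6906 - 0.6906 = 0.0000
H(Y) - H(Y|X) = 0.6906 - 0.6906 = 0.0000
H(X) + H(Y) - H(X,Y) = 0.6906 + 0.6906 - 1.3812 = 0.0000

All forms give I(X;Y) = 0.0000 nats. ✓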